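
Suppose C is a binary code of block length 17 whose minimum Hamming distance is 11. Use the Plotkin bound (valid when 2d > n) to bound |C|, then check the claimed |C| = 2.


Plotkin bound M ≤ 4; given |C| = 2 ≤ bound (satisfied).

Check applicability: 2d = 22, n = 17.
2d − n = 5 > 0, so Plotkin applies.
Compute d/(2d−n) = 11/5 ≈ 2.2000.
⌊d/(2d−n)⌋ = 2.
Plotkin bound: M ≤ 2·2 = 4.
Given |C| = 2, check: satisfied.
This |C| is below the Plotkin bound.


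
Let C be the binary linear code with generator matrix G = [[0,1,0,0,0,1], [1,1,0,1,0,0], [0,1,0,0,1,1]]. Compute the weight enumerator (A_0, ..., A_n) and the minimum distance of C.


Weight distribution: A_0 = 1, A_1 = 1, A_2 = 1, A_3 = 3, A_4 = 2. Minimum distance d = 1.

Enumerate all 2^3 = 8 messages m ∈ F_2^3.
For each, compute codeword c = mG in F_2^6, then tally its weight.
  m = 000 → c = 000000, weight = 0.
  m = 100 → c = 010001, weight = 2.
  m = 010 → c = 110100, weight = 3.
  m = 110 → c = 100101, weight = 3.
  m = 001 → c = 010011, weight = 3.
  m = 101 → c = 000010, weight = 1.
  m = 011 → c = 100111, weight = 4.
  m = 111 → c = 110110, weight = 4.
Tally weights:
  weight 0: 1 codewords.
  weight 1: 1 codewords.
  weight 2: 1 codewords.
  weight 3: 3 codewords.
  weight 4: 2 codewords.
Minimum distance d = smallest w > 0 with A_w > 0 = 1.
Sanity: Σ A_w = 8 = 2^3 = 8 ✓.


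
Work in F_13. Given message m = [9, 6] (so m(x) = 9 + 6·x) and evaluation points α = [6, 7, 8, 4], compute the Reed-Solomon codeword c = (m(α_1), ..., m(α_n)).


c = [6, 12, 5, 7]

Message polynomial: m(x) = 9 + 6·x (mod 13).
For each evaluation point α_i, compute m(α_i) mod 13:
  α_1 = 6: Horner steps 6 → 6, so m(6) = 6.
  α_2 = 7: Horner steps 6 → 12, so m(7) = 12.
  α_3 = 8: Horner steps 6 → 5, so m(8) = 5.
  α_4 = 4: Horner steps 6 → 7, so m(4) = 7.
Codeword c = [6, 12, 5, 7] ∈ F_13^4.


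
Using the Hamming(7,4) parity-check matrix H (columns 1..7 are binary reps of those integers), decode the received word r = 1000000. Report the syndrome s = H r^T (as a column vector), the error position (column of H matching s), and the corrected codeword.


s = (0, 0, 1)^T, error position = 1, corrected codeword c = 0000000

Compute s = H r^T mod 2 one row at a time:
  s_1 = 0 + 0 + 0 + 0 = 0 ≡ 0 (mod 2).
  s_2 = 0 + 0 + 0 + 0 = 0 ≡ 0 (mod 2).
  s_3 = 1 + 0 + 0 + 0 = 1 ≡ 1 (mod 2).
s = (0, 0, 1)^T — this equals column 1 of H (binary 001), so error is at position 1.
Correct: flip bit 1 of r = 1000000 to get c = 0000000.


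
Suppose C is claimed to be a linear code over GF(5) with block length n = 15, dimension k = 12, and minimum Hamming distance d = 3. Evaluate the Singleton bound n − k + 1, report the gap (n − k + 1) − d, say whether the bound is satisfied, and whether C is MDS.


Singleton RHS = n − k + 1 = 4, slack = 1, bound satisfied, not MDS.

Singleton bound: d ≤ n − k + 1.
Here n = 15, k = 12, so n − k + 1 = 4.
Given d = 3, check d ≤ 4: YES.
Slack = (n − k + 1) − d = 1.
The code is NOT MDS (slack = 1 > 0).
Description: the claimed parameters are [15, 12, 3]_5; such a code would be non-MDS.


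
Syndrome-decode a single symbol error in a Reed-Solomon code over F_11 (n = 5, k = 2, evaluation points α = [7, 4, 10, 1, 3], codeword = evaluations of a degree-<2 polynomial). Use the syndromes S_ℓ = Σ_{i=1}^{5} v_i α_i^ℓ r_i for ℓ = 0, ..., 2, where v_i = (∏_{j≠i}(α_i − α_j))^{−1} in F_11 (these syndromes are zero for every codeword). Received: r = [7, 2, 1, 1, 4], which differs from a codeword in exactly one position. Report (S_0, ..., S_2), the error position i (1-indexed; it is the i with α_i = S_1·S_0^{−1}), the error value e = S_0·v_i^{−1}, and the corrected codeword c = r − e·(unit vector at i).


S = (3, 3, 3), error at position 4, error magnitude e = 4, c = [7, 2, 1, 8, 4].

Step 1: column multipliers v_i = (∏_{j≠i}(α_i − α_j))^{−1} mod 11.
  i = 1 (α = 7): (7−4)(7−10)(7−1)(7−3) = 3·(−3)·6·4 = −216 ≡ 4, so v_1 = 4^{−1} = 3 (mod 11).
  i = 2 (α = 4): (4−7)(4−10)(4−1)(4−3) = (−3)·(−6)·3·1 = 54 ≡ 10, so v_2 = 10^{−1} = 10 (mod 11).
  i = 3 (α = 10): (10−7)(10−4)(10−1)(10−3) = 3·6·9·7 = 1134 ≡ 1, so v_3 = 1^{−1} = 1 (mod 11).
  i = 4 (α = 1): (1−7)(1−4)(1−10)(1−3) = (−6)·(−3)·(−9)·(−2) = 324 ≡ 5, so v_4 = 5^{−1} = 9 (mod 11).
  i = 5 (α = 3): (3−7)(3−4)(3−10)(3−1) = (−4)·(−1)·(−7)·2 = −56 ≡ 10, so v_5 = 10^{−1} = 10 (mod 11).
  v = [3, 10, 1, 9, 10].
Step 2: syndromes of r = [7, 2, 1, 1, 4] (all sums mod 11).
  S_0 = Σ v_i r_i = 3·7 + 10·2 + 1·1 + 9·1 + 10·4 = 91 ≡ 3.
  S_1 = Σ v_i α_i r_i = 3·7·7 + 10·4·2 + 1·10·1 + 9·1·1 + 10·3·4 = 366 ≡ 3.
  α_i^2 mod 11 = [5, 5, 1, 1, 9].
  S_2 = Σ v_i α_i^2 r_i = 3·5·7 + 10·5·2 + 1·1·1 + 9·1·1 + 10·9·4 = 575 ≡ 3.
  S = (3, 3, 3) ≠ 0, so r is not a codeword (an error is present).
Step 3: locate the error. For a single error e at position i, S_ℓ = v_i·e·α_i^ℓ, so α_err = S_1/S_0.
  S_0^{−1} = 3^{−1} = 4 (mod 11), so α_err = 3·4 = 12 ≡ 1 = α_4. Error position i = 4.
  Consistency check: S_2/S_1 = 3·4 = 12 ≡ 1 = α_err ✓ (single-error assumption holds).
Step 4: error magnitude e = S_0/v_4 = S_0·∏_{j≠4}(α_4 − α_j) = 3·5 = 15 ≡ 4 (mod 11).
Step 5: correct position 4: c_4 = r_4 − e = 1 − 4 ≡ 8 (mod 11). Hence c = [7, 2, 1, 8, 4].
  Check: interpolating c through the α_i gives m(x) = 10 + 9·x (degree < 2) with m(α_i) = c_i for every i, so c is indeed a codeword.


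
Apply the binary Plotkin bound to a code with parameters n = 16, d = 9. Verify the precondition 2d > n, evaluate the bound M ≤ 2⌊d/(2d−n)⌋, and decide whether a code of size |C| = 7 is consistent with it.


Plotkin bound M ≤ 8; given |C| = 7 ≤ bound (satisfied).

Check applicability: 2d = 18, n = 16.
2d − n = 2 > 0, so Plotkin applies.
Compute d/(2d−n) = 9/2 ≈ 4.5000.
⌊d/(2d−n)⌋ = 4.
Plotkin bound: M ≤ 2·4 = 8.
Given |C| = 7, check: satisfied.
This |C| is below the Plotkin bound.


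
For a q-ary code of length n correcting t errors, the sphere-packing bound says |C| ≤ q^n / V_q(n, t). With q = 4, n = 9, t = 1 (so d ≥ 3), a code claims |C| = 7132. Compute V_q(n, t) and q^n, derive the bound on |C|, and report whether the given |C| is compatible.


V_q(n, t) = 28, q^n = 262144, Hamming bound = 9362, |C| = 7132 ≤ bound (satisfied).

Step 1: Compute V_q(n, t) = Σ_{j=0}^1 C(n, j) (q−1)^j.
  j = 0: C(9,0)·(3)^0 = 1·1 = 1.
  j = 1: C(9,1)·(3)^1 = 9·3 = 27.
  V_q(n, t) = 1 + 27 = 28.
Step 2: q^n = 4^9 = 262144.
Step 3: Hamming bound ⌊q^n / V_q(n,t)⌋ = ⌊262144/28⌋ = 9362.
Step 4: Compare |C| = 7132 to 9362: satisfied.
The claimed |C| lies below the Hamming bound.


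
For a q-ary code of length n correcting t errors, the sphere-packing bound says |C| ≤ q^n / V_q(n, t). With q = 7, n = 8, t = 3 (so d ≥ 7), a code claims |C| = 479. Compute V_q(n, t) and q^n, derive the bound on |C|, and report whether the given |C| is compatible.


V_q(n, t) = 13153, q^n = 5764801, Hamming bound = 438, |C| = 479 > bound (violated).

Step 1: Compute V_q(n, t) = Σ_{j=0}^3 C(n, j) (q−1)^j.
  j = 0: C(8,0)·(6)^0 = 1·1 = 1.
  j = 1: C(8,1)·(6)^1 = 8·6 = 48.
  j = 2: C(8,2)·(6)^2 = 28·36 = 1008.
  j = 3: C(8,3)·(6)^3 = 56·216 = 12096.
  V_q(n, t) = 1 + 48 + 1008 + 12096 = 13153.
Step 2: q^n = 7^8 = 5764801.
Step 3: Hamming bound ⌊q^n / V_q(n,t)⌋ = ⌊5764801/13153⌋ = 438.
Step 4: Compare |C| = 479 to 438: violated.
The claimed |C| lies above the Hamming bound, so no 7-ary code of length 8 with d ≥ 7 can have 479 codewords.


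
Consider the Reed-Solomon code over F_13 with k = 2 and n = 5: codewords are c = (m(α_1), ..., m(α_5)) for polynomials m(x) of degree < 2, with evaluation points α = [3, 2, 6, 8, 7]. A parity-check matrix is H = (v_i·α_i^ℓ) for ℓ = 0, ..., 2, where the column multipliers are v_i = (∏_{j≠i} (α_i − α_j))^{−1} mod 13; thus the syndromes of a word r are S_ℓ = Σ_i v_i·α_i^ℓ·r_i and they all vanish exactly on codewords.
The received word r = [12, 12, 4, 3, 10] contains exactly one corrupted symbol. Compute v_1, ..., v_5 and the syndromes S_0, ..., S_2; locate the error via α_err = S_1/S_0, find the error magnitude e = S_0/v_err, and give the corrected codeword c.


S = (2, 4, 8), error at position 2, error magnitude e = 6, c = [12, 6, 4, 3, 10].

Step 1: column multipliers v_i = (∏_{j≠i}(α_i − α_j))^{−1} mod 13.
  i = 1 (α = 3): (3−2)(3−6)(3−8)(3−7) = 1·(−3)·(−5)·(−4) = −60 ≡ 5, so v_1 = 5^{−1} = 8 (mod 13).
  i = 2 (α = 2): (2−3)(2−6)(2−8)(2−7) = (−1)·(−4)·(−6)·(−5) = 120 ≡ 3, so v_2 = 3^{−1} = 9 (mod 13).
  i = 3 (α = 6): (6−3)(6−2)(6−8)(6−7) = 3·4·(−2)·(−1) = 24 ≡ 11, so v_3 = 11^{−1} = 6 (mod 13).
  i = 4 (α = 8): (8−3)(8−2)(8−6)(8−7) = 5·6·2·1 = 60 ≡ 8, so v_4 = 8^{−1} = 5 (mod 13).
  i = 5 (α = 7): (7−3)(7−2)(7−6)(7−8) = 4·5·1·(−1) = −20 ≡ 6, so v_5 = 6^{−1} = 11 (mod 13).
  v = [8, 9, 6, 5, 11].
Step 2: syndromes of r = [12, 12, 4, 3, 10] (all sums mod 13).
  S_0 = Σ v_i r_i = 8·12 + 9·12 + 6·4 + 5·3 + 11·10 = 353 ≡ 2.
  S_1 = Σ v_i α_i r_i = 8·3·12 + 9·2·12 + 6·6·4 + 5·8·3 + 11·7·10 = 1538 ≡ 4.
  α_i^2 mod 13 = [9, 4, 10, 12, 10].
  S_2 = Σ v_i α_i^2 r_i = 8·9·12 + 9·4·12 + 6·10·4 + 5·12·3 + 11·10·10 = 2816 ≡ 8.
  S = (2, 4, 8) ≠ 0, so r is not a codeword (an error is present).
Step 3: locate the error. For a single error e at position i, S_ℓ = v_i·e·α_i^ℓ, so α_err = S_1/S_0.
  S_0^{−1} = 2^{−1} = 7 (mod 13), so α_err = 4·7 = 28 ≡ 2 = α_2. Error position i = 2.
  Consistency check: S_2/S_1 = 8·10 = 80 ≡ 2 = α_err ✓ (single-error assumption holds).
Step 4: error magnitude e = S_0/v_2 = S_0·∏_{j≠2}(α_2 − α_j) = 2·3 = 6 ≡ 6 (mod 13).
Step 5: correct position 2: c_2 = r_2 − e = 12 − 6 ≡ 6 (mod 13). Hence c = [12, 6, 4, 3, 10].
  Check: interpolating c through the α_i gives m(x) = 7 + 6·x (degree < 2) with m(α_i) = c_i for every i, so c is indeed a codeword.


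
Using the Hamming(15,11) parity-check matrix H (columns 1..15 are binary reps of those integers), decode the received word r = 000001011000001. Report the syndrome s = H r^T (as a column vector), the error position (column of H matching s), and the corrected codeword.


s = (1, 0, 0, 0)^T, error position = 8, corrected codeword c = 000001001000001

Compute s = H r^T mod 2 one row at a time:
  s_1 = 1 + 1 + 0 + 0 + 0 + 0 + 0 + 1 = 3 ≡ 1 (mod 2).
  s_2 = 0 + 0 + 1 + 0 + 0 + 0 + 0 + 1 = 2 ≡ 0 (mod 2).
  s_3 = 0 + 0 + 1 + 0 + 0 + 0 + 0 + 1 = 2 ≡ 0 (mod 2).
  s_4 = 0 + 0 + 0 + 0 + 1 + 0 + 0 + 1 = 2 ≡ 0 (mod 2).
s = (1, 0, 0, 0)^T — this equals column 8 of H (binary 1000), so error is at position 8.
Correct: flip bit 8 of r = 000001011000001 to get c = 000001001000001.


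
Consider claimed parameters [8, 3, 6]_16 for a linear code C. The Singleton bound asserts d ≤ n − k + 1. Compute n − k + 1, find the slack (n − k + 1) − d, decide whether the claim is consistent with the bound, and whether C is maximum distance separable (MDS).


Singleton RHS = n − k + 1 = 6, slack = 0, bound satisfied, MDS.

Singleton bound: d ≤ n − k + 1.
Here n = 8, k = 3, so n − k + 1 = 6.
Given d = 6, check d ≤ 6: YES.
Slack = (n − k + 1) − d = 0.
The code is MDS (slack = 0).
Description: the claimed parameters are [8, 3, 6]_16; such a code would be MDS (meets Singleton bound).


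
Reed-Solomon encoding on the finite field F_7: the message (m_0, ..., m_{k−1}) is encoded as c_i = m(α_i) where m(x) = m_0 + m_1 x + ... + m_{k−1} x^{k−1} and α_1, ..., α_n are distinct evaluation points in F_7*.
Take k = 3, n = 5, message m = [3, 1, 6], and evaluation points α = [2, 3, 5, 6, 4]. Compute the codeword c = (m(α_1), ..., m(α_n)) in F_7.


c = [1, 4, 4, 1, 5]

Message polynomial: m(x) = 3 + 1·x + 6·x^2 (mod 7).
For each evaluation point α_i, compute m(α_i) mod 7:
  α_1 = 2: Horner steps 6 → 6 → 1, so m(2) = 1.
  α_2 = 3: Horner steps 6 → 5 → 4, so m(3) = 4.
  α_3 = 5: Horner steps 6 → 3 → 4, so m(5) = 4.
  α_4 = 6: Horner steps 6 → 2 → 1, so m(6) = 1.
  α_5 = 4: Horner steps 6 → 4 → 5, so m(4) = 5.
Codeword c = [1, 4, 4, 1, 5] ∈ F_7^5.


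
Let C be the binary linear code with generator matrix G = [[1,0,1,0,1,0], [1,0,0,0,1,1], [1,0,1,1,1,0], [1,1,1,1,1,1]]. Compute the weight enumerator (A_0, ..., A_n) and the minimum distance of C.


Weight distribution: A_0 = 1, A_1 = 1, A_2 = 3, A_3 = 6, A_4 = 3, A_5 = 1, A_6 = 1. Minimum distance d = 1.

Enumerate all 2^4 = 16 messages m ∈ F_2^4.
For each, compute codeword c = mG in F_2^6, then tally its weight.
  m = 0000 → c = 000000, weight = 0.
  m = 1000 → c = 101010, weight = 3.
  m = 0100 → c = 100011, weight = 3.
  m = 1100 → c = 001001, weight = 2.
  m = 0010 → c = 101110, weight = 4.
  m = 1010 → c = 000100, weight = 1.
  m = 0110 → c = 001101, weight = 3.
  m = 1110 → c = 100111, weight = 4.
  m = 0001 → c = 111111, weight = 6.
  m = 1001 → c = 010101, weight = 3.
  m = 0101 → c = 011100, weight = 3.
  m = 1101 → c = 110110, weight = 4.
  m = 0011 → c = 010001, weight = 2.
  m = 1011 → c = 111011, weight = 5.
  m = 0111 → c = 110010, weight = 3.
  m = 1111 → c = 011000, weight = 2.
Tally weights:
  weight 0: 1 codewords.
  weight 1: 1 codewords.
  weight 2: 3 codewords.
  weight 3: 6 codewords.
  weight 4: 3 codewords.
  weight 5: 1 codewords.
  weight 6: 1 codewords.
Minimum distance d = smallest w > 0 with A_w > 0 = 1.
Sanity: Σ A_w = 16 = 2^4 = 16 ✓.


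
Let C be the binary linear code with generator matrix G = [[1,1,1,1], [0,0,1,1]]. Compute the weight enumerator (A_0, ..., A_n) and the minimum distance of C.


Weight distribution: A_0 = 1, A_2 = 2, A_4 = 1. Minimum distance d = 2.

Enumerate all 2^2 = 4 messages m ∈ F_2^2.
For each, compute codeword c = mG in F_2^4, then tally its weight.
  m = 00 → c = 0000, weight = 0.
  m = 10 → c = 1111, weight = 4.
  m = 01 → c = 0011, weight = 2.
  m = 11 → c = 1100, weight = 2.
Tally weights:
  weight 0: 1 codewords.
  weight 2: 2 codewords.
  weight 4: 1 codewords.
Minimum distance d = smallest w > 0 with A_w > 0 = 2.
Sanity: Σ A_w = 4 = 2^2 = 4 ✓.


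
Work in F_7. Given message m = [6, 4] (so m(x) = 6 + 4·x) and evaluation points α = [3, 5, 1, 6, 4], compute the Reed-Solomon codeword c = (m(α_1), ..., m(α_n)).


c = [4, 5, 3, 2, 1]

Message polynomial: m(x) = 6 + 4·x (mod 7).
For each evaluation point α_i, compute m(α_i) mod 7:
  α_1 = 3: Horner steps 4 → 4, so m(3) = 4.
  α_2 = 5: Horner steps 4 → 5, so m(5) = 5.
  α_3 = 1: Horner steps 4 → 3, so m(1) = 3.
  α_4 = 6: Horner steps 4 → 2, so m(6) = 2.
  α_5 = 4: Horner steps 4 → 1, so m(4) = 1.
Codeword c = [4, 5, 3, 2, 1] ∈ F_7^5.


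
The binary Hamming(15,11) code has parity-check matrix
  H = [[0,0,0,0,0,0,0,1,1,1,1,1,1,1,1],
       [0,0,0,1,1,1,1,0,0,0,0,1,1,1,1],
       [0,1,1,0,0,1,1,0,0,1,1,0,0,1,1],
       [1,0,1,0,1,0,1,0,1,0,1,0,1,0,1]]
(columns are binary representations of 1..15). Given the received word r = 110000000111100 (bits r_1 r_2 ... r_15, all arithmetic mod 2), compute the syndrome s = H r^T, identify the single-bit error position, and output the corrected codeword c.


s = (0, 0, 1, 1)^T, error position = 3, corrected codeword c = 111000000111100

Compute s = H r^T mod 2 one row at a time:
  s_1 = 0 + 0 + 1 + 1 + 1 + 1 + 0 + 0 = 4 ≡ 0 (mod 2).
  s_2 = 0 + 0 + 0 + 0 + 1 + 1 + 0 + 0 = 2 ≡ 0 (mod 2).
  s_3 = 1 + 0 + 0 + 0 + 1 + 1 + 0 + 0 = 3 ≡ 1 (mod 2).
  s_4 = 1 + 0 + 0 + 0 + 0 + 1 + 1 + 0 = 3 ≡ 1 (mod 2).
s = (0, 0, 1, 1)^T — this equals column 3 of H (binary 0011), so error is at position 3.
Correct: flip bit 3 of r = 110000000111100 to get c = 111000000111100.


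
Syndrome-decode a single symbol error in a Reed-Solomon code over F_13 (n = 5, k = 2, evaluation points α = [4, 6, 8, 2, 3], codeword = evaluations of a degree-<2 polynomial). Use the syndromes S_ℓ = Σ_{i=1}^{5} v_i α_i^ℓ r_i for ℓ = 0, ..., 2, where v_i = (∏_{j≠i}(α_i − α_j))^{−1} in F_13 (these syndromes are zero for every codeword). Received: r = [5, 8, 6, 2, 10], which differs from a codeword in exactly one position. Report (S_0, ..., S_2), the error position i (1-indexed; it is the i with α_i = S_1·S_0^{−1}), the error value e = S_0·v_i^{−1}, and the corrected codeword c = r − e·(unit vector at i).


S = (10, 2, 3), error at position 3, error magnitude e = 8, c = [5, 8, 11, 2, 10].

Step 1: column multipliers v_i = (∏_{j≠i}(α_i − α_j))^{−1} mod 13.
  i = 1 (α = 4): (4−6)(4−8)(4−2)(4−3) = (−2)·(−4)·2·1 = 16 ≡ 3, so v_1 = 3^{−1} = 9 (mod 13).
  i = 2 (α = 6): (6−4)(6−8)(6−2)(6−3) = 2·(−2)·4·3 = −48 ≡ 4, so v_2 = 4^{−1} = 10 (mod 13).
  i = 3 (α = 8): (8−4)(8−6)(8−2)(8−3) = 4·2·6·5 = 240 ≡ 6, so v_3 = 6^{−1} = 11 (mod 13).
  i = 4 (α = 2): (2−4)(2−6)(2−8)(2−3) = (−2)·(−4)·(−6)·(−1) = 48 ≡ 9, so v_4 = 9^{−1} = 3 (mod 13).
  i = 5 (α = 3): (3−4)(3−6)(3−8)(3−2) = (−1)·(−3)·(−5)·1 = −15 ≡ 11, so v_5 = 11^{−1} = 6 (mod 13).
  v = [9, 10, 11, 3, 6].
Step 2: syndromes of r = [5, 8, 6, 2, 10] (all sums mod 13).
  S_0 = Σ v_i r_i = 9·5 + 10·8 + 11·6 + 3·2 + 6·10 = 257 ≡ 10.
  S_1 = Σ v_i α_i r_i = 9·4·5 + 10·6·8 + 11·8·6 + 3·2·2 + 6·3·10 = 1380 ≡ 2.
  α_i^2 mod 13 = [3, 10, 12, 4, 9].
  S_2 = Σ v_i α_i^2 r_i = 9·3·5 + 10·10·8 + 11·12·6 + 3·4·2 + 6·9·10 = 2291 ≡ 3.
  S = (10, 2, 3) ≠ 0, so r is not a codeword (an error is present).
Step 3: locate the error. For a single error e at position i, S_ℓ = v_i·e·α_i^ℓ, so α_err = S_1/S_0.
  S_0^{−1} = 10^{−1} = 4 (mod 13), so α_err = 2·4 = 8 ≡ 8 = α_3. Error position i = 3.
  Consistency check: S_2/S_1 = 3·7 = 21 ≡ 8 = α_err ✓ (single-error assumption holds).
Step 4: error magnitude e = S_0/v_3 = S_0·∏_{j≠3}(α_3 − α_j) = 10·6 = 60 ≡ 8 (mod 13).
Step 5: correct position 3: c_3 = r_3 − e = 6 − 8 ≡ 11 (mod 13). Hence c = [5, 8, 11, 2, 10].
  Check: interpolating c through the α_i gives m(x) = 12 + 8·x (degree < 2) with m(α_i) = c_i for every i, so c is indeed a codeword.


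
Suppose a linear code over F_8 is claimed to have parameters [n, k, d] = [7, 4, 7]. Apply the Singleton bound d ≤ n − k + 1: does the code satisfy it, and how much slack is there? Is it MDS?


Singleton RHS = n − k + 1 = 4, slack = -3, bound violated (no such code; not MDS).

Singleton bound: d ≤ n − k + 1.
Here n = 7, k = 4, so n − k + 1 = 4.
Given d = 7, check d ≤ 4: NO.
Slack = (n − k + 1) − d = -3.
The slack is negative: d = 7 exceeds n − k + 1 = 4 by 3, so the Singleton bound is violated and no linear [7, 4, 7]_8 code can exist. In particular it is not MDS (MDS requires d = n − k + 1 exactly).
Description: the claimed parameters are [7, 4, 7]_8; such a code would be impossible (violates the Singleton bound).


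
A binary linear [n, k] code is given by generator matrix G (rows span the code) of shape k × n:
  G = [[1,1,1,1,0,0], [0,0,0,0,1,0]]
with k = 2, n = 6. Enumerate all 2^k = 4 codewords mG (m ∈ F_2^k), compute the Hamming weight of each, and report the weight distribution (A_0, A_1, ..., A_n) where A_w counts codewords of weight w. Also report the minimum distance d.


Weight distribution: A_0 = 1, A_1 = 1, A_4 = 1, A_5 = 1. Minimum distance d = 1.

Enumerate all 2^2 = 4 messages m ∈ F_2^2.
For each, compute codeword c = mG in F_2^6, then tally its weight.
  m = 00 → c = 000000, weight = 0.
  m = 10 → c = 111100, weight = 4.
  m = 01 → c = 000010, weight = 1.
  m = 11 → c = 111110, weight = 5.
Tally weights:
  weight 0: 1 codewords.
  weight 1: 1 codewords.
  weight 4: 1 codewords.
  weight 5: 1 codewords.
Minimum distance d = smallest w > 0 with A_w > 0 = 1.
Sanity: Σ A_w = 4 = 2^2 = 4 ✓.


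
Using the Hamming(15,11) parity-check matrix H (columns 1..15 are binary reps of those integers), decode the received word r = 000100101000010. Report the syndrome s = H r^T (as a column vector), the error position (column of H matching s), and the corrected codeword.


s = (0, 1, 0, 0)^T, error position = 4, corrected codeword c = 000000101000010

Compute s = H r^T mod 2 one row at a time:
  s_1 = 0 + 1 + 0 + 0 + 0 + 0 + 1 + 0 = 2 ≡ 0 (mod 2).
  s_2 = 1 + 0 + 0 + 1 + 0 + 0 + 1 + 0 = 3 ≡ 1 (mod 2).
  s_3 = 0 + 0 + 0 + 1 + 0 + 0 + 1 + 0 = 2 ≡ 0 (mod 2).
  s_4 = 0 + 0 + 0 + 1 + 1 + 0 + 0 + 0 = 2 ≡ 0 (mod 2).
s = (0, 1, 0, 0)^T — this equals column 4 of H (binary 0100), so error is at position 4.
Correct: flip bit 4 of r = 000100101000010 to get c = 000000101000010.


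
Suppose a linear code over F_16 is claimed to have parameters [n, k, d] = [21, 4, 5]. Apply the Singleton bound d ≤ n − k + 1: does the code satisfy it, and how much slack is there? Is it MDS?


Singleton RHS = n − k + 1 = 18, slack = 13, bound satisfied, not MDS.

Singleton bound: d ≤ n − k + 1.
Here n = 21, k = 4, so n − k + 1 = 18.
Given d = 5, check d ≤ 18: YES.
Slack = (n − k + 1) − d = 13.
The code is NOT MDS (slack = 13 > 0).
Description: the claimed parameters are [21, 4, 5]_16; such a code would be non-MDS.


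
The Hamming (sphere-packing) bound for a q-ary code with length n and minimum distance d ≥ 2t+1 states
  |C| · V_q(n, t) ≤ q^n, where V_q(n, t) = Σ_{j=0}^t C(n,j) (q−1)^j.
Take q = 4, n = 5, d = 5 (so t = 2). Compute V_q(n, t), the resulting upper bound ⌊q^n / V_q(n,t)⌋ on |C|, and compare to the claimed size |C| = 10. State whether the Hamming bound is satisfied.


V_q(n, t) = 106, q^n = 1024, Hamming bound = 9, |C| = 10 > bound (violated).

Step 1: Compute V_q(n, t) = Σ_{j=0}^2 C(n, j) (q−1)^j.
  j = 0: C(5,0)·(3)^0 = 1·1 = 1.
  j = 1: C(5,1)·(3)^1 = 5·3 = 15.
  j = 2: C(5,2)·(3)^2 = 10·9 = 90.
  V_q(n, t) = 1 + 15 + 90 = 106.
Step 2: q^n = 4^5 = 1024.
Step 3: Hamming bound ⌊q^n / V_q(n,t)⌋ = ⌊1024/106⌋ = 9.
Step 4: Compare |C| = 10 to 9: violated.
The claimed |C| lies above the Hamming bound, so no 4-ary code of length 5 with d ≥ 5 can have 10 codewords.


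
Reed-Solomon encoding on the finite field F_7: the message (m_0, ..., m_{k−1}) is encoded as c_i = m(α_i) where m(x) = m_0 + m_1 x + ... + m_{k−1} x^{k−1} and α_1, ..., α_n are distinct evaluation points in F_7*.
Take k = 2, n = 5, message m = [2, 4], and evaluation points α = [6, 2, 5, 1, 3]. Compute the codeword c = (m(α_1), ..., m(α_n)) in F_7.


c = [5, 3, 1, 6, 0]

Message polynomial: m(x) = 2 + 4·x (mod 7).
For each evaluation point α_i, compute m(α_i) mod 7:
  α_1 = 6: Horner steps 4 → 5, so m(6) = 5.
  α_2 = 2: Horner steps 4 → 3, so m(2) = 3.
  α_3 = 5: Horner steps 4 → 1, so m(5) = 1.
  α_4 = 1: Horner steps 4 → 6, so m(1) = 6.
  α_5 = 3: Horner steps 4 → 0, so m(3) = 0.
Codeword c = [5, 3, 1, 6, 0] ∈ F_7^5.


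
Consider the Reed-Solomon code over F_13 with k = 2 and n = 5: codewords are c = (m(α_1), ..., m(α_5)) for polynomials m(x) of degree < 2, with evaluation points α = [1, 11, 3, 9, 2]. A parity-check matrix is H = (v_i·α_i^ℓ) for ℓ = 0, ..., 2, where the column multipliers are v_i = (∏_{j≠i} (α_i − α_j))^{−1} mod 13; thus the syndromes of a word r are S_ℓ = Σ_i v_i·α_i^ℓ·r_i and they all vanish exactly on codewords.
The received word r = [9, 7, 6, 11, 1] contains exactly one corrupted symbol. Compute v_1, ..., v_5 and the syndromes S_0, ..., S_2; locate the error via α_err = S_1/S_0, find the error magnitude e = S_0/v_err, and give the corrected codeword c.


S = (10, 12, 4), error at position 4, error magnitude e = 1, c = [9, 7, 6, 10, 1].

Step 1: column multipliers v_i = (∏_{j≠i}(α_i − α_j))^{−1} mod 13.
  i = 1 (α = 1): (1−11)(1−3)(1−9)(1−2) = (−10)·(−2)·(−8)·(−1) = 160 ≡ 4, so v_1 = 4^{−1} = 10 (mod 13).
  i = 2 (α = 11): (11−1)(11−3)(11−9)(11−2) = 10·8·2·9 = 1440 ≡ 10, so v_2 = 10^{−1} = 4 (mod 13).
  i = 3 (α = 3): (3−1)(3−11)(3−9)(3−2) = 2·(−8)·(−6)·1 = 96 ≡ 5, so v_3 = 5^{−1} = 8 (mod 13).
  i = 4 (α = 9): (9−1)(9−11)(9−3)(9−2) = 8·(−2)·6·7 = −672 ≡ 4, so v_4 = 4^{−1} = 10 (mod 13).
  i = 5 (α = 2): (2−1)(2−11)(2−3)(2−9) = 1·(−9)·(−1)·(−7) = −63 ≡ 2, so v_5 = 2^{−1} = 7 (mod 13).
  v = [10, 4, 8, 10, 7].
Step 2: syndromes of r = [9, 7, 6, 11, 1] (all sums mod 13).
  S_0 = Σ v_i r_i = 10·9 + 4·7 + 8·6 + 10·11 + 7·1 = 283 ≡ 10.
  S_1 = Σ v_i α_i r_i = 10·1·9 + 4·11·7 + 8·3·6 + 10·9·11 + 7·2·1 = 1546 ≡ 12.
  α_i^2 mod 13 = [1, 4, 9, 3, 4].
  S_2 = Σ v_i α_i^2 r_i = 10·1·9 + 4·4·7 + 8·9·6 + 10·3·11 + 7·4·1 = 992 ≡ 4.
  S = (10, 12, 4) ≠ 0, so r is not a codeword (an error is present).
Step 3: locate the error. For a single error e at position i, S_ℓ = v_i·e·α_i^ℓ, so α_err = S_1/S_0.
  S_0^{−1} = 10^{−1} = 4 (mod 13), so α_err = 12·4 = 48 ≡ 9 = α_4. Error position i = 4.
  Consistency check: S_2/S_1 = 4·12 = 48 ≡ 9 = α_err ✓ (single-error assumption holds).
Step 4: error magnitude e = S_0/v_4 = S_0·∏_{j≠4}(α_4 − α_j) = 10·4 = 40 ≡ 1 (mod 13).
Step 5: correct position 4: c_4 = r_4 − e = 11 − 1 ≡ 10 (mod 13). Hence c = [9, 7, 6, 10, 1].
  Check: interpolating c through the α_i gives m(x) = 4 + 5·x (degree < 2) with m(α_i) = c_i for every i, so c is indeed a codeword.


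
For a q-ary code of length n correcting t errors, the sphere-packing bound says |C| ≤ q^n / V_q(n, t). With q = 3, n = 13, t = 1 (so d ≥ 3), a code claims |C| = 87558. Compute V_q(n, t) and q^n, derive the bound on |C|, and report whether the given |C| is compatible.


V_q(n, t) = 27, q^n = 1594323, Hamming bound = 59049, |C| = 87558 > bound (violated).

Step 1: Compute V_q(n, t) = Σ_{j=0}^1 C(n, j) (q−1)^j.
  j = 0: C(13,0)·(2)^0 = 1·1 = 1.
  j = 1: C(13,1)·(2)^1 = 13·2 = 26.
  V_q(n, t) = 1 + 26 = 27.
Step 2: q^n = 3^13 = 1594323.
Step 3: Hamming bound ⌊q^n / V_q(n,t)⌋ = ⌊1594323/27⌋ = 59049.
Step 4: Compare |C| = 87558 to 59049: violated.
The claimed |C| lies above the Hamming bound, so no 3-ary code of length 13 with d ≥ 3 can have 87558 codewords.


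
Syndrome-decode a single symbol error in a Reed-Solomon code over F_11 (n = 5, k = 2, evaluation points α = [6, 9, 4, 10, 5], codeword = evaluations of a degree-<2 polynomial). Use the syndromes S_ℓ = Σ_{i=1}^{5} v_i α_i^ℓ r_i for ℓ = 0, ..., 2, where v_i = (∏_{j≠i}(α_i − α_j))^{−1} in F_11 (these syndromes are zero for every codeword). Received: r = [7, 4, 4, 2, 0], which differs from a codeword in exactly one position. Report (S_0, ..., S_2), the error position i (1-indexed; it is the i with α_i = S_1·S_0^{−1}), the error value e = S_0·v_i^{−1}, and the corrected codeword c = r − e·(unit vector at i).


S = (7, 8, 6), error at position 2, error magnitude e = 9, c = [7, 6, 4, 2, 0].

Step 1: column multipliers v_i = (∏_{j≠i}(α_i − α_j))^{−1} mod 11.
  i = 1 (α = 6): (6−9)(6−4)(6−10)(6−5) = (−3)·2·(−4)·1 = 24 ≡ 2, so v_1 = 2^{−1} = 6 (mod 11).
  i = 2 (α = 9): (9−6)(9−4)(9−10)(9−5) = 3·5·(−1)·4 = −60 ≡ 6, so v_2 = 6^{−1} = 2 (mod 11).
  i = 3 (α = 4): (4−6)(4−9)(4−10)(4−5) = (−2)·(−5)·(−6)·(−1) = 60 ≡ 5, so v_3 = 5^{−1} = 9 (mod 11).
  i = 4 (α = 10): (10−6)(10−9)(10−4)(10−5) = 4·1·6·5 = 120 ≡ 10, so v_4 = 10^{−1} = 10 (mod 11).
  i = 5 (α = 5): (5−6)(5−9)(5−4)(5−10) = (−1)·(−4)·1·(−5) = −20 ≡ 2, so v_5 = 2^{−1} = 6 (mod 11).
  v = [6, 2, 9, 10, 6].
Step 2: syndromes of r = [7, 4, 4, 2, 0] (all sums mod 11).
  S_0 = Σ v_i r_i = 6·7 + 2·4 + 9·4 + 10·2 + 6·0 = 106 ≡ 7.
  S_1 = Σ v_i α_i r_i = 6·6·7 + 2·9·4 + 9·4·4 + 10·10·2 + 6·5·0 = 668 ≡ 8.
  α_i^2 mod 11 = [3, 4, 5, 1, 3].
  S_2 = Σ v_i α_i^2 r_i = 6·3·7 + 2·4·4 + 9·5·4 + 10·1·2 + 6·3·0 = 358 ≡ 6.
  S = (7, 8, 6) ≠ 0, so r is not a codeword (an error is present).
Step 3: locate the error. For a single error e at position i, S_ℓ = v_i·e·α_i^ℓ, so α_err = S_1/S_0.
  S_0^{−1} = 7^{−1} = 8 (mod 11), so α_err = 8·8 = 64 ≡ 9 = α_2. Error position i = 2.
  Consistency check: S_2/S_1 = 6·7 = 42 ≡ 9 = α_err ✓ (single-error assumption holds).
Step 4: error magnitude e = S_0/v_2 = S_0·∏_{j≠2}(α_2 − α_j) = 7·6 = 42 ≡ 9 (mod 11).
Step 5: correct position 2: c_2 = r_2 − e = 4 − 9 ≡ 6 (mod 11). Hence c = [7, 6, 4, 2, 0].
  Check: interpolating c through the α_i gives m(x) = 9 + 7·x (degree < 2) with m(α_i) = c_i for every i, so c is indeed a codeword.


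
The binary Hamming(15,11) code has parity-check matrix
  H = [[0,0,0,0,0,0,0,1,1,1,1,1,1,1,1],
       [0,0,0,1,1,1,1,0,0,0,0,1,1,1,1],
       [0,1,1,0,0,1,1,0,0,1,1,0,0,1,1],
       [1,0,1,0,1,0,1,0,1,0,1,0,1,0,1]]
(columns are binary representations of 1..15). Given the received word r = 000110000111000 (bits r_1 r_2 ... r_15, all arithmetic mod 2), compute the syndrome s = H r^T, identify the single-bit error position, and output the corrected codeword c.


s = (1, 1, 0, 0)^T, error position = 12, corrected codeword c = 000110000110000

Compute s = H r^T mod 2 one row at a time:
  s_1 = 0 + 0 + 1 + 1 + 1 + 0 + 0 + 0 = 3 ≡ 1 (mod 2).
  s_2 = 1 + 1 + 0 + 0 + 1 + 0 + 0 + 0 = 3 ≡ 1 (mod 2).
  s_3 = 0 + 0 + 0 + 0 + 1 + 1 + 0 + 0 = 2 ≡ 0 (mod 2).
  s_4 = 0 + 0 + 1 + 0 + 0 + 1 + 0 + 0 = 2 ≡ 0 (mod 2).
s = (1, 1, 0, 0)^T — this equals column 12 of H (binary 1100), so error is at position 12.
Correct: flip bit 12 of r = 000110000111000 to get c = 000110000110000.


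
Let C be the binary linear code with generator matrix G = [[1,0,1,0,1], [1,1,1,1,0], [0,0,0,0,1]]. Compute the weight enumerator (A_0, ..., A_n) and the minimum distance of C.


Weight distribution: A_0 = 1, A_1 = 1, A_2 = 2, A_3 = 2, A_4 = 1, A_5 = 1. Minimum distance d = 1.

Enumerate all 2^3 = 8 messages m ∈ F_2^3.
For each, compute codeword c = mG in F_2^5, then tally its weight.
  m = 000 → c = 00000, weight = 0.
  m = 100 → c = 10101, weight = 3.
  m = 010 → c = 11110, weight = 4.
  m = 110 → c = 01011, weight = 3.
  m = 001 → c = 00001, weight = 1.
  m = 101 → c = 10100, weight = 2.
  m = 011 → c = 11111, weight = 5.
  m = 111 → c = 01010, weight = 2.
Tally weights:
  weight 0: 1 codewords.
  weight 1: 1 codewords.
  weight 2: 2 codewords.
  weight 3: 2 codewords.
  weight 4: 1 codewords.
  weight 5: 1 codewords.
Minimum distance d = smallest w > 0 with A_w > 0 = 1.
Sanity: Σ A_w = 8 = 2^3 = 8 ✓.


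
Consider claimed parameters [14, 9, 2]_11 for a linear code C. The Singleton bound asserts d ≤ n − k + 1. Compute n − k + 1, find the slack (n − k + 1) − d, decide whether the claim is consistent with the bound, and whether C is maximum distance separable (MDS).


Singleton RHS = n − k + 1 = 6, slack = 4, bound satisfied, not MDS.

Singleton bound: d ≤ n − k + 1.
Here n = 14, k = 9, so n − k + 1 = 6.
Given d = 2, check d ≤ 6: YES.
Slack = (n − k + 1) − d = 4.
The code is NOT MDS (slack = 4 > 0).
Description: the claimed parameters are [14, 9, 2]_11; such a code would be non-MDS.


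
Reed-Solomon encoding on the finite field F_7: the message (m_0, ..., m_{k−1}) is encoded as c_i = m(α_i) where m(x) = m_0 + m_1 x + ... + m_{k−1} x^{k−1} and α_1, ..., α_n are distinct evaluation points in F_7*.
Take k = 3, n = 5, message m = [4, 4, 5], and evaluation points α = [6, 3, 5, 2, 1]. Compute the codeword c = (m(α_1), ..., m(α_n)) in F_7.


c = [5, 5, 2, 4, 6]

Message polynomial: m(x) = 4 + 4·x + 5·x^2 (mod 7).
For each evaluation point α_i, compute m(α_i) mod 7:
  α_1 = 6: Horner steps 5 → 6 → 5, so m(6) = 5.
  α_2 = 3: Horner steps 5 → 5 → 5, so m(3) = 5.
  α_3 = 5: Horner steps 5 → 1 → 2, so m(5) = 2.
  α_4 = 2: Horner steps 5 → 0 → 4, so m(2) = 4.
  α_5 = 1: Horner steps 5 → 2 → 6, so m(1) = 6.
Codeword c = [5, 5, 2, 4, 6] ∈ F_7^5.


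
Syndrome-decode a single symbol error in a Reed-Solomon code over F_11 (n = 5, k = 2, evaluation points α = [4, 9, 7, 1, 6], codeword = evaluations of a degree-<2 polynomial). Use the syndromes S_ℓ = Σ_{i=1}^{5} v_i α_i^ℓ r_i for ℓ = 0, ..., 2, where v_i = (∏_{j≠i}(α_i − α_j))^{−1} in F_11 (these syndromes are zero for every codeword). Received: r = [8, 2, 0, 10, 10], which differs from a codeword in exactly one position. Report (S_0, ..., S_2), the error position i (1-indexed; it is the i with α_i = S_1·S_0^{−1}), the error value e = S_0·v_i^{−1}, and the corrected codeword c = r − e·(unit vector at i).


S = (1, 1, 1), error at position 4, error magnitude e = 5, c = [8, 2, 0, 5, 10].

Step 1: column multipliers v_i = (∏_{j≠i}(α_i − α_j))^{−1} mod 11.
  i = 1 (α = 4): (4−9)(4−7)(4−1)(4−6) = (−5)·(−3)·3·(−2) = −90 ≡ 9, so v_1 = 9^{−1} = 5 (mod 11).
  i = 2 (α = 9): (9−4)(9−7)(9−1)(9−6) = 5·2·8·3 = 240 ≡ 9, so v_2 = 9^{−1} = 5 (mod 11).
  i = 3 (α = 7): (7−4)(7−9)(7−1)(7−6) = 3·(−2)·6·1 = −36 ≡ 8, so v_3 = 8^{−1} = 7 (mod 11).
  i = 4 (α = 1): (1−4)(1−9)(1−7)(1−6) = (−3)·(−8)·(−6)·(−5) = 720 ≡ 5, so v_4 = 5^{−1} = 9 (mod 11).
  i = 5 (α = 6): (6−4)(6−9)(6−7)(6−1) = 2·(−3)·(−1)·5 = 30 ≡ 8, so v_5 = 8^{−1} = 7 (mod 11).
  v = [5, 5, 7, 9, 7].
Step 2: syndromes of r = [8, 2, 0, 10, 10] (all sums mod 11).
  S_0 = Σ v_i r_i = 5·8 + 5·2 + 7·0 + 9·10 + 7·10 = 210 ≡ 1.
  S_1 = Σ v_i α_i r_i = 5·4·8 + 5·9·2 + 7·7·0 + 9·1·10 + 7·6·10 = 760 ≡ 1.
  α_i^2 mod 11 = [5, 4, 5, 1, 3].
  S_2 = Σ v_i α_i^2 r_i = 5·5·8 + 5·4·2 + 7·5·0 + 9·1·10 + 7·3·10 = 540 ≡ 1.
  S = (1, 1, 1) ≠ 0, so r is not a codeword (an error is present).
Step 3: locate the error. For a single error e at position i, S_ℓ = v_i·e·α_i^ℓ, so α_err = S_1/S_0.
  S_0^{−1} = 1^{−1} = 1 (mod 11), so α_err = 1·1 = 1 ≡ 1 = α_4. Error position i = 4.
  Consistency check: S_2/S_1 = 1·1 = 1 ≡ 1 = α_err ✓ (single-error assumption holds).
Step 4: error magnitude e = S_0/v_4 = S_0·∏_{j≠4}(α_4 − α_j) = 1·5 = 5 ≡ 5 (mod 11).
Step 5: correct position 4: c_4 = r_4 − e = 10 − 5 ≡ 5 (mod 11). Hence c = [8, 2, 0, 5, 10].
  Check: interpolating c through the α_i gives m(x) = 4 + 1·x (degree < 2) with m(α_i) = c_i for every i, so c is indeed a codeword.


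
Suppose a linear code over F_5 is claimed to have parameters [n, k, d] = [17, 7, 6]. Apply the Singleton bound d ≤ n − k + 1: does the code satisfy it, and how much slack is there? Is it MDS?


Singleton RHS = n − k + 1 = 11, slack = 5, bound satisfied, not MDS.

Singleton bound: d ≤ n − k + 1.
Here n = 17, k = 7, so n − k + 1 = 11.
Given d = 6, check d ≤ 11: YES.
Slack = (n − k + 1) − d = 5.
The code is NOT MDS (slack = 5 > 0).
Description: the claimed parameters are [17, 7, 6]_5; such a code would be non-MDS.


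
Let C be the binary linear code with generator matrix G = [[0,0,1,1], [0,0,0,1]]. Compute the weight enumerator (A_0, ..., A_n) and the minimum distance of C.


Weight distribution: A_0 = 1, A_1 = 2, A_2 = 1. Minimum distance d = 1.

Enumerate all 2^2 = 4 messages m ∈ F_2^2.
For each, compute codeword c = mG in F_2^4, then tally its weight.
  m = 00 → c = 0000, weight = 0.
  m = 10 → c = 0011, weight = 2.
  m = 01 → c = 0001, weight = 1.
  m = 11 → c = 0010, weight = 1.
Tally weights:
  weight 0: 1 codewords.
  weight 1: 2 codewords.
  weight 2: 1 codewords.
Minimum distance d = smallest w > 0 with A_w > 0 = 1.
Sanity: Σ A_w = 4 = 2^2 = 4 ✓.


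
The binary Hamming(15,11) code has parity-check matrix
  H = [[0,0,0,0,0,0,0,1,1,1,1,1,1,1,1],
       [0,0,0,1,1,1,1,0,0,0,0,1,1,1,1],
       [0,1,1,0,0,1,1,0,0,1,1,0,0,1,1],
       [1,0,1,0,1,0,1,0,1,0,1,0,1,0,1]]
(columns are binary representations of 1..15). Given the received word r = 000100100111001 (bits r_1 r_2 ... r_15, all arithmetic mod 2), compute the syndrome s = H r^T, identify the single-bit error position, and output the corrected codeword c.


s = (0, 0, 0, 1)^T, error position = 1, corrected codeword c = 100100100111001

Compute s = H r^T mod 2 one row at a time:
  s_1 = 0 + 0 + 1 + 1 + 1 + 0 + 0 + 1 = 4 ≡ 0 (mod 2).
  s_2 = 1 + 0 + 0 + 1 + 1 + 0 + 0 + 1 = 4 ≡ 0 (mod 2).
  s_3 = 0 + 0 + 0 + 1 + 1 + 1 + 0 + 1 = 4 ≡ 0 (mod 2).
  s_4 = 0 + 0 + 0 + 1 + 0 + 1 + 0 + 1 = 3 ≡ 1 (mod 2).
s = (0, 0, 0, 1)^T — this equals column 1 of H (binary 0001), so error is at position 1.
Correct: flip bit 1 of r = 000100100111001 to get c = 100100100111001.


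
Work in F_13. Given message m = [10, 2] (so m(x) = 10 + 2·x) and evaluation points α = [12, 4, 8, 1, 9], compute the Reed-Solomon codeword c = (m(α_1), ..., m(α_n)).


c = [8, 5, 0, 12, 2]

Message polynomial: m(x) = 10 + 2·x (mod 13).
For each evaluation point α_i, compute m(α_i) mod 13:
  α_1 = 12: Horner steps 2 → 8, so m(12) = 8.
  α_2 = 4: Horner steps 2 → 5, so m(4) = 5.
  α_3 = 8: Horner steps 2 → 0, so m(8) = 0.
  α_4 = 1: Horner steps 2 → 12, so m(1) = 12.
  α_5 = 9: Horner steps 2 → 2, so m(9) = 2.
Codeword c = [8, 5, 0, 12, 2] ∈ F_13^5.


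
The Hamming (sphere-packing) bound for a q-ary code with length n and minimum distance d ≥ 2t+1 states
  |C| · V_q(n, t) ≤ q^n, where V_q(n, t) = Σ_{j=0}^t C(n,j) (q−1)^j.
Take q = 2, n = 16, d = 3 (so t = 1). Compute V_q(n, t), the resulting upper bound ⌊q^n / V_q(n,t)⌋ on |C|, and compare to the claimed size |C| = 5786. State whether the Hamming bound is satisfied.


V_q(n, t) = 17, q^n = 65536, Hamming bound = 3855, |C| = 5786 > bound (violated).

Step 1: Compute V_q(n, t) = Σ_{j=0}^1 C(n, j) (q−1)^j.
  j = 0: C(16,0)·(1)^0 = 1·1 = 1.
  j = 1: C(16,1)·(1)^1 = 16·1 = 16.
  V_q(n, t) = 1 + 16 = 17.
Step 2: q^n = 2^16 = 65536.
Step 3: Hamming bound ⌊q^n / V_q(n,t)⌋ = ⌊65536/17⌋ = 3855.
Step 4: Compare |C| = 5786 to 3855: violated.
The claimed |C| lies above the Hamming bound, so no 2-ary code of length 16 with d ≥ 3 can have 5786 codewords.


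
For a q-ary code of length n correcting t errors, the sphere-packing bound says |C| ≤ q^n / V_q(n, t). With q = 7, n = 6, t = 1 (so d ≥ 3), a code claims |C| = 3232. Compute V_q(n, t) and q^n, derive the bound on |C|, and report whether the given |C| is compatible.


V_q(n, t) = 37, q^n = 117649, Hamming bound = 3179, |C| = 3232 > bound (violated).

Step 1: Compute V_q(n, t) = Σ_{j=0}^1 C(n, j) (q−1)^j.
  j = 0: C(6,0)·(6)^0 = 1·1 = 1.
  j = 1: C(6,1)·(6)^1 = 6·6 = 36.
  V_q(n, t) = 1 + 36 = 37.
Step 2: q^n = 7^6 = 117649.
Step 3: Hamming bound ⌊q^n / V_q(n,t)⌋ = ⌊117649/37⌋ = 3179.
Step 4: Compare |C| = 3232 to 3179: violated.
The claimed |C| lies above the Hamming bound, so no 7-ary code of length 6 with d ≥ 3 can have 3232 codewords.


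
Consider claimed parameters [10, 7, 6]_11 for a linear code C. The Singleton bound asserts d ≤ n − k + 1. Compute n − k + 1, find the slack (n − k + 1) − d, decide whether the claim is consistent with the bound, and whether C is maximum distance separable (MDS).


Singleton RHS = n − k + 1 = 4, slack = -2, bound violated (no such code; not MDS).

Singleton bound: d ≤ n − k + 1.
Here n = 10, k = 7, so n − k + 1 = 4.
Given d = 6, check d ≤ 4: NO.
Slack = (n − k + 1) − d = -2.
The slack is negative: d = 6 exceeds n − k + 1 = 4 by 2, so the Singleton bound is violated and no linear [10, 7, 6]_11 code can exist. In particular it is not MDS (MDS requires d = n − k + 1 exactly).
Description: the claimed parameters are [10, 7, 6]_11; such a code would be impossible (violates the Singleton bound).


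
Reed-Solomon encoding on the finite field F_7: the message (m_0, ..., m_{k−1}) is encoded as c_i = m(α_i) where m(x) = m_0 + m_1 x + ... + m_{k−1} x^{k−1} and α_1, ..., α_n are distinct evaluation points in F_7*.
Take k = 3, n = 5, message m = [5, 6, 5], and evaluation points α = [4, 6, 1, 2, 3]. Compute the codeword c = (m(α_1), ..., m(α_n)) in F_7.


c = [4, 4, 2, 2, 5]

Message polynomial: m(x) = 5 + 6·x + 5·x^2 (mod 7).
For each evaluation point α_i, compute m(α_i) mod 7:
  α_1 = 4: Horner steps 5 → 5 → 4, so m(4) = 4.
  α_2 = 6: Horner steps 5 → 1 → 4, so m(6) = 4.
  α_3 = 1: Horner steps 5 → 4 → 2, so m(1) = 2.
  α_4 = 2: Horner steps 5 → 2 → 2, so m(2) = 2.
  α_5 = 3: Horner steps 5 → 0 → 5, so m(3) = 5.
Codeword c = [4, 4, 2, 2, 5] ∈ F_7^5.
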